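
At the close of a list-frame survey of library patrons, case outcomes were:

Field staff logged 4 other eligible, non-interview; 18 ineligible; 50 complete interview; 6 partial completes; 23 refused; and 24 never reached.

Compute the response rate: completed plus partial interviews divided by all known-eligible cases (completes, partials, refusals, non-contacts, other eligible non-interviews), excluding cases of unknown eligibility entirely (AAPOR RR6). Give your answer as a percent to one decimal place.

Top = 50 + 6 = 56
Base = 50 + 6 + 23 + 24 + 4 = 107
RR6 = 56 / 107 = 0.5234

52.3%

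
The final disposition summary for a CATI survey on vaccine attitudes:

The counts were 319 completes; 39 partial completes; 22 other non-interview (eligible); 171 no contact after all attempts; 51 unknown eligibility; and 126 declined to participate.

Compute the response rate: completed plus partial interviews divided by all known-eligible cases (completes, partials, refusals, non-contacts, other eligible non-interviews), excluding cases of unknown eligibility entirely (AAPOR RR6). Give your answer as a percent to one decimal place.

Top = 319 + 39 = 358
Base = 319 + 39 + 126 + 171 + 22 = 677
RR6 = 358 / 677 = 0.5288

52.9%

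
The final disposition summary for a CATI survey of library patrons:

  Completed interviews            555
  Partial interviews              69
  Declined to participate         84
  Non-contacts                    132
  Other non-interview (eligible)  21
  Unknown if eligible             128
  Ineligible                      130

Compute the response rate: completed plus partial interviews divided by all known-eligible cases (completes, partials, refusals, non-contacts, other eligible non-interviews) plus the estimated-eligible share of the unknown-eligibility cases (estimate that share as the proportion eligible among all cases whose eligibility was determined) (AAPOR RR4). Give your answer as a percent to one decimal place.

64.2%

Numerator → 555 + 69 = 624
Known eligible → 555 + 69 + 84 + 132 + 21 = 861
e = 861 / (861 + 130) = 861 / 991 = 0.8688
e × U → 0.8688 × 128 = 111.21
Denominator → 861 + 111.21 = 972.21
RR4 = 624 / 972.21 = 0.6418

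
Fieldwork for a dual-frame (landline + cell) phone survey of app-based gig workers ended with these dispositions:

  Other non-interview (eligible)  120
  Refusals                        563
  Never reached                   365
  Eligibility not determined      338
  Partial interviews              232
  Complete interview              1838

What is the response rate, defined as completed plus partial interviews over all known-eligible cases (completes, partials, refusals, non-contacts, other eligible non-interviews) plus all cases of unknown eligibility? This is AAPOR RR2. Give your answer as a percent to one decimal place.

Numerator → 1838 + 232 = 2070
Base → 1838 + 232 + 563 + 365 + 120 + 338 = 3456
RR2 = 2070 / 3456 = 0.5990

59.9%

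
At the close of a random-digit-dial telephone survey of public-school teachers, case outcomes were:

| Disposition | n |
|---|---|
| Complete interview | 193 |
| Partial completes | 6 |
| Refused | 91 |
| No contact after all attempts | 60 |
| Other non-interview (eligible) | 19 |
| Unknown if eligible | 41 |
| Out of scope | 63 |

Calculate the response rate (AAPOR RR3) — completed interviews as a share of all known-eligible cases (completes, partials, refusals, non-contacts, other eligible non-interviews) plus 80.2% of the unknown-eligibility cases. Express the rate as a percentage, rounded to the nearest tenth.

48.0%

Top → 193
Eligible (known) → 193 + 6 + 91 + 60 + 19 = 369
e × U → 0.8020 × 41 = 32.88
Denominator → 369 + 32.88 = 401.88
RR3 = 193 / 401.88 = 0.4802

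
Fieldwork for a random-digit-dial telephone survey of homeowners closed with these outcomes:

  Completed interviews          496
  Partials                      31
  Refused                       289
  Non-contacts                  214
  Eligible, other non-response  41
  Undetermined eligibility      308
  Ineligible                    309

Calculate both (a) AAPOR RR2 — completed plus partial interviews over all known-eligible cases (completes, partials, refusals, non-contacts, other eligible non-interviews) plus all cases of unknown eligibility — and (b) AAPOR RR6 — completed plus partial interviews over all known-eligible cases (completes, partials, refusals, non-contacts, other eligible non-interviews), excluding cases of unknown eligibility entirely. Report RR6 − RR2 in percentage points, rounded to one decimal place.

Top = 496 + 31 = 527
Denom = 496 + 31 + 289 + 214 + 41 + 308 = 1379
RR2 = 527 / 1379 = 0.3822
Denom = 496 + 31 + 289 + 214 + 41 = 1071
RR6 = 527 / 1071 = 0.4921
Difference = 49.21 − 38.22 = 10.99 percentage points

11.0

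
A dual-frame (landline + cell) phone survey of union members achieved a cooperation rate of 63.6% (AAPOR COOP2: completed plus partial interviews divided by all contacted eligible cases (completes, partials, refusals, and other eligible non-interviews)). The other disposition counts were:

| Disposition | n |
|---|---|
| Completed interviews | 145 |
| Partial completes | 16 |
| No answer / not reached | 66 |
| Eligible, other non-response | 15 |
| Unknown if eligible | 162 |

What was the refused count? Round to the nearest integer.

Numerator: 145 + 16 = 161
COOP2 = 161 / D = 0.636
D = 161 / 0.636 = 253.1
Remaining denominator categories sum to 176
refused = 253.1 − 176 ≈ 77

77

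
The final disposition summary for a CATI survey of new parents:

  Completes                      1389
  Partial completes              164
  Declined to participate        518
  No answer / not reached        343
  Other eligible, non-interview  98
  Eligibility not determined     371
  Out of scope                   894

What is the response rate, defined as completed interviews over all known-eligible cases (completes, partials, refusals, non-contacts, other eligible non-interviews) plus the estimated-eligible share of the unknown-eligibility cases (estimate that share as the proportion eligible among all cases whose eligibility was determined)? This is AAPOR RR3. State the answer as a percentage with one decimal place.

49.9%

Numerator = 1389
Eligible (known) = 1389 + 164 + 518 + 343 + 98 = 2512
e = 2512 / (2512 + 894) = 2512 / 3406 = 0.7375
e × U = 0.7375 × 371 = 273.61
Base = 2512 + 273.61 = 2785.61
RR3 = 1389 / 2785.61 = 0.4986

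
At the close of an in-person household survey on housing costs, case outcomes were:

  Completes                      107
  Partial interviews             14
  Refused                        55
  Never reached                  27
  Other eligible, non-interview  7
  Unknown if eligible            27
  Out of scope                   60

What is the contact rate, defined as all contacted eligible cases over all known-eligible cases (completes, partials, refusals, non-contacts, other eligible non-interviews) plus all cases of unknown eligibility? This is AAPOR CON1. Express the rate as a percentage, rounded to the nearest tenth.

Num = 107 + 14 + 55 + 7 = 183
Denom = 107 + 14 + 55 + 27 + 7 + 27 = 237
CON1 = 183 / 237 = 0.7722

77.2%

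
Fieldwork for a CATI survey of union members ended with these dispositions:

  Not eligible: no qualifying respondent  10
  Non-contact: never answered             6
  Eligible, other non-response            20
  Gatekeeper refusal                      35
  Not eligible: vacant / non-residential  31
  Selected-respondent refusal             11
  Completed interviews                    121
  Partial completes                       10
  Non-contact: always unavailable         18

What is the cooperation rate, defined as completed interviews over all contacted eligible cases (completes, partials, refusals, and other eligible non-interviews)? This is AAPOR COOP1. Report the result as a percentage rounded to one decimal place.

Refusals = 35 + 11 = 46
Non-contacts = 6 + 18 = 24
Out of scope = 10 + 31 = 41
Numerator = 121
Denominator = 121 + 10 + 46 + 20 = 197
COOP1 = 121 / 197 = 0.6142

61.4%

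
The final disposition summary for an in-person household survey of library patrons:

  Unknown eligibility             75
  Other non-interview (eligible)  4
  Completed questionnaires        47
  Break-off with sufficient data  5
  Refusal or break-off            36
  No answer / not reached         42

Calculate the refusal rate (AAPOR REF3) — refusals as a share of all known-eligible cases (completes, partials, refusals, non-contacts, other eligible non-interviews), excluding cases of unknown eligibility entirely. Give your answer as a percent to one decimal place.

26.9%

Top = 36
Base = 47 + 5 + 36 + 42 + 4 = 134
REF3 = 36 / 134 = 0.2687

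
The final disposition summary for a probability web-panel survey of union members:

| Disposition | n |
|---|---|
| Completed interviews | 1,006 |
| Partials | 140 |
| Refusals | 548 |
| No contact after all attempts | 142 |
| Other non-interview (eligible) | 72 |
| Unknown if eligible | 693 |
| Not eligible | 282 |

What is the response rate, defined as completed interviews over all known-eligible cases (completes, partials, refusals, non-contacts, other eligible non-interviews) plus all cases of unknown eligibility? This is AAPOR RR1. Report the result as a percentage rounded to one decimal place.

38.7%

Top → 1006
Base → 1006 + 140 + 548 + 142 + 72 + 693 = 2601
RR1 = 1006 / 2601 = 0.3868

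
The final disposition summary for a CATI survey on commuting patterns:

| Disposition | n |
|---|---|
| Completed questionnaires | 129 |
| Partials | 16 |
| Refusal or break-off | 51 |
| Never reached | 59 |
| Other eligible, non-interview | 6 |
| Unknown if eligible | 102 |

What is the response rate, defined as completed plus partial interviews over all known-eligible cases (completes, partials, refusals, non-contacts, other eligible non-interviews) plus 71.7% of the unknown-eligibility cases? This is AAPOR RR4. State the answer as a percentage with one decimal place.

43.4%

Numerator: 129 + 16 = 145
Determined eligible: 129 + 16 + 51 + 59 + 6 = 261
e × U: 0.7170 × 102 = 73.13
Base: 261 + 73.13 = 334.13
RR4 = 145 / 334.13 = 0.4340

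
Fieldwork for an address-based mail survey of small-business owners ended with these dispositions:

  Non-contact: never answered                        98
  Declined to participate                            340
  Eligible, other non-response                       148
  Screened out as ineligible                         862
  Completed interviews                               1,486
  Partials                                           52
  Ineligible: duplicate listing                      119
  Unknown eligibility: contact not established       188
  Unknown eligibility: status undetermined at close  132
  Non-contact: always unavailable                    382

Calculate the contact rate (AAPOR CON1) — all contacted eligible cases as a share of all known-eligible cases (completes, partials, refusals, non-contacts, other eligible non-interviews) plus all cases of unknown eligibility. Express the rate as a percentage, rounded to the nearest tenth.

No answer / not reached = 98 + 382 = 480
Unknown if eligible = 188 + 132 = 320
Screened out, ineligible = 862 + 119 = 981
Numerator = 1486 + 52 + 340 + 148 = 2026
Denom = 1486 + 52 + 340 + 480 + 148 + 320 = 2826
CON1 = 2026 / 2826 = 0.7169

71.7%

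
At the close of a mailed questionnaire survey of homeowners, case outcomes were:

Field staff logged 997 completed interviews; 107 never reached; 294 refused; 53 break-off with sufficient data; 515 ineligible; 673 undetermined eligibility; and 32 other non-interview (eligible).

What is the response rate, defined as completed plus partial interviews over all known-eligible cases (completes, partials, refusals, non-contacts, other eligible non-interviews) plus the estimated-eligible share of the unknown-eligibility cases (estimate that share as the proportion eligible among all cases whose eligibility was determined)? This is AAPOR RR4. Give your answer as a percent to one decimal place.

53.0%

Num → 997 + 53 = 1050
Known eligible → 997 + 53 + 294 + 107 + 32 = 1483
e = 1483 / (1483 + 515) = 1483 / 1998 = 0.7422
e × U → 0.7422 × 673 = 499.50
Denominator → 1483 + 499.50 = 1982.50
RR4 = 1050 / 1982.50 = 0.5296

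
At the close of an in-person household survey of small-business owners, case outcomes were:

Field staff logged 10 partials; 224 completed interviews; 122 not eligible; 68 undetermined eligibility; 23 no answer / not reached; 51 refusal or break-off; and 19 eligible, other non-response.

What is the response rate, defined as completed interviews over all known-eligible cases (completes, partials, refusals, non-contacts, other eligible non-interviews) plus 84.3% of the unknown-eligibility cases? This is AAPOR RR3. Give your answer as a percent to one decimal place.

Numerator → 224
Known eligible → 224 + 10 + 51 + 23 + 19 = 327
e × U → 0.8430 × 68 = 57.32
Denominator → 327 + 57.32 = 384.32
RR3 = 224 / 384.32 = 0.5828

58.3%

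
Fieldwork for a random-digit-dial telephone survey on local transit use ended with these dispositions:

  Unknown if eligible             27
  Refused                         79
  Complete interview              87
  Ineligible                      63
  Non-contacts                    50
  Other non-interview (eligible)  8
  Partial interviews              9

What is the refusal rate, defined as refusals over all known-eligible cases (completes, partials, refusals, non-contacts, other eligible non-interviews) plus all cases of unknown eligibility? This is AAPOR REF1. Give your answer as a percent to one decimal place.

Top → 79
Denominator → 87 + 9 + 79 + 50 + 8 + 27 = 260
REF1 = 79 / 260 = 0.3038

30.4%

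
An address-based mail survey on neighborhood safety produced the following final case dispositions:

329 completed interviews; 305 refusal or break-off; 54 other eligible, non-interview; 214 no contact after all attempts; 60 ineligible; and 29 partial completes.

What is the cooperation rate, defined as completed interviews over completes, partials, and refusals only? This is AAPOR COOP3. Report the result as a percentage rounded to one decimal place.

Num = 329
Denom = 329 + 29 + 305 = 663
COOP3 = 329 / 663 = 0.4962

49.6%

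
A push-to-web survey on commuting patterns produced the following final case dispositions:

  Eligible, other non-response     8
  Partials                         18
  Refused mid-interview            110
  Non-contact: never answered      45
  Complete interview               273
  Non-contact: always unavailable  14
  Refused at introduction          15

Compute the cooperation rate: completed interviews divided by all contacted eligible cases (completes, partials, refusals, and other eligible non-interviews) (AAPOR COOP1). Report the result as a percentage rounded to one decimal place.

64.4%

Refused = 15 + 110 = 125
Non-contacts = 45 + 14 = 59
Numerator = 273
Denominator = 273 + 18 + 125 + 8 = 424
COOP1 = 273 / 424 = 0.6439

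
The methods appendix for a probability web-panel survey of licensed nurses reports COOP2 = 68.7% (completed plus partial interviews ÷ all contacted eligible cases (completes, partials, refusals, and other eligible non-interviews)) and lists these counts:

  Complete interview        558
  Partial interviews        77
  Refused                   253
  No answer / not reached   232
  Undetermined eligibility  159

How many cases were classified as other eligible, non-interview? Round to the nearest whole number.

36

Top → 558 + 77 = 635
COOP2 = 635 / D = 0.687
D = 635 / 0.687 = 924.3
Rest of base = 888
other eligible, non-interview = 924.3 − 888 ≈ 36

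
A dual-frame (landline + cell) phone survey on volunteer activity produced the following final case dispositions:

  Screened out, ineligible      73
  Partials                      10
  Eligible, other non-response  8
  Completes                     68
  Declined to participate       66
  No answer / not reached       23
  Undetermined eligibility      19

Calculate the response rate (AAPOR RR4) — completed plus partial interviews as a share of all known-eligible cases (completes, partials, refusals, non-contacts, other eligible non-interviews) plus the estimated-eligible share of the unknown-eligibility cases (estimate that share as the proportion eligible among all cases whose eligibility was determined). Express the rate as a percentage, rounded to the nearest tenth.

Top: 68 + 10 = 78
Eligible (known): 68 + 10 + 66 + 23 + 8 = 175
e = 175 / (175 + 73) = 175 / 248 = 0.7056
Estimated eligible among unknowns: 0.7056 × 19 = 13.41
Base: 175 + 13.41 = 188.41
RR4 = 78 / 188.41 = 0.4140

41.4%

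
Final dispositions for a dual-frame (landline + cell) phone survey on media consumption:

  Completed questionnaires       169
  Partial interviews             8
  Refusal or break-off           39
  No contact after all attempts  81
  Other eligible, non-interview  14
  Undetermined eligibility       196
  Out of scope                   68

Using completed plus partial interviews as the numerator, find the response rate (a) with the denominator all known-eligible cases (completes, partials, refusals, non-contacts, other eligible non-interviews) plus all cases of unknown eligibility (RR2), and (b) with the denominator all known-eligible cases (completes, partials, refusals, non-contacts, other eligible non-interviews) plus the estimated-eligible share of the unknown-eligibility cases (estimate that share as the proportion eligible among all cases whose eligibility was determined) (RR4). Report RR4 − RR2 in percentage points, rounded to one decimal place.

2.6

Num = 169 + 8 = 177
Denominator = 169 + 8 + 39 + 81 + 14 + 196 = 507
RR2 = 177 / 507 = 0.3491
Determined eligible = 169 + 8 + 39 + 81 + 14 = 311
e = 311 / (311 + 68) = 311 / 379 = 0.8206
e × U = 0.8206 × 196 = 160.84
Denominator = 311 + 160.84 = 471.84
RR4 = 177 / 471.84 = 0.3751
Difference = 37.51 − 34.91 = 2.60 percentage points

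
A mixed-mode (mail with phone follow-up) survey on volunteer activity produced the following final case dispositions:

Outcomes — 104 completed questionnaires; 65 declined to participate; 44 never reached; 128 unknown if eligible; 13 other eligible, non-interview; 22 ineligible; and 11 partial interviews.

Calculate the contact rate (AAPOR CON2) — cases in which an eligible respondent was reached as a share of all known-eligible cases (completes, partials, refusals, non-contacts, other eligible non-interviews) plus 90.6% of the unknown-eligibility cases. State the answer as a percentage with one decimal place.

54.7%

Numerator: 104 + 11 + 65 + 13 = 193
Known eligible: 104 + 11 + 65 + 44 + 13 = 237
Eligible share of unknowns: 0.9060 × 128 = 115.97
Denominator: 237 + 115.97 = 352.97
CON2 = 193 / 352.97 = 0.5468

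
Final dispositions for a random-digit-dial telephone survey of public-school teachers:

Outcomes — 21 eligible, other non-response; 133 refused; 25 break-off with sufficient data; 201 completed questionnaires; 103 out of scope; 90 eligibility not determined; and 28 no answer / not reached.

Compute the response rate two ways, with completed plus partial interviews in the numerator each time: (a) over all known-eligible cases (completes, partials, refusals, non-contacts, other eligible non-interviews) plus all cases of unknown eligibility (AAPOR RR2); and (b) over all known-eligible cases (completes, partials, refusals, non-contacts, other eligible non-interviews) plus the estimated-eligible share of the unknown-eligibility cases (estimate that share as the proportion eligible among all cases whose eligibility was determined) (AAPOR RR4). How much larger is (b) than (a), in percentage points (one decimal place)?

1.7

Top: 201 + 25 = 226
Denom: 201 + 25 + 133 + 28 + 21 + 90 = 498
RR2 = 226 / 498 = 0.4538
Eligible (known): 201 + 25 + 133 + 28 + 21 = 408
e = 408 / (408 + 103) = 408 / 511 = 0.7984
Eligible share of unknowns: 0.7984 × 90 = 71.86
Denom: 408 + 71.86 = 479.86
RR4 = 226 / 479.86 = 0.4710
Difference = 47.10 − 45.38 = 1.72 percentage points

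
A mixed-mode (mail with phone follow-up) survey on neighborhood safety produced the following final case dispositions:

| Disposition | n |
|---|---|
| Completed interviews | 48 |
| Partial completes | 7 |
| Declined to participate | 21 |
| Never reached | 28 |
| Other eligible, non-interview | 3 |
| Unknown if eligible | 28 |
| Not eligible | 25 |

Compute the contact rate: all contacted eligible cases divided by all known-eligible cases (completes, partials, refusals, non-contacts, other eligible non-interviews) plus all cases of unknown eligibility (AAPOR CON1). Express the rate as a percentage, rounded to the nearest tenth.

Top = 48 + 7 + 21 + 3 = 79
Base = 48 + 7 + 21 + 28 + 3 + 28 = 135
CON1 = 79 / 135 = 0.5852

58.5%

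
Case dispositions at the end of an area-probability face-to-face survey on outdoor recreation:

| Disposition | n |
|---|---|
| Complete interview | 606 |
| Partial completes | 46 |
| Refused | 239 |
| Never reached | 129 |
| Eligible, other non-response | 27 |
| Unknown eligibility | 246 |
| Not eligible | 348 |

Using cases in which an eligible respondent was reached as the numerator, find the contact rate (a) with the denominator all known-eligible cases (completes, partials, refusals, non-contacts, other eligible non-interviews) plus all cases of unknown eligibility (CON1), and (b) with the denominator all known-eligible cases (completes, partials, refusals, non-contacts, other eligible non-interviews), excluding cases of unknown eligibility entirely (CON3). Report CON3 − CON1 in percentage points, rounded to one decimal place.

Num = 606 + 46 + 239 + 27 = 918
Base = 606 + 46 + 239 + 129 + 27 + 246 = 1293
CON1 = 918 / 1293 = 0.7100
Base = 606 + 46 + 239 + 129 + 27 = 1047
CON3 = 918 / 1047 = 0.8768
Difference = 87.68 − 71.00 = 16.68 percentage points

16.7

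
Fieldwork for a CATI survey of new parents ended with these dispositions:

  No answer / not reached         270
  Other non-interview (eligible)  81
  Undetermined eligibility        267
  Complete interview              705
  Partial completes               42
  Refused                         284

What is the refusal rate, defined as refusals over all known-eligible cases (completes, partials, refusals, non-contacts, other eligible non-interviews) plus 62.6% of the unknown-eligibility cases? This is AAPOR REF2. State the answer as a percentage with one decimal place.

Num = 284
Eligible (known) = 705 + 42 + 284 + 270 + 81 = 1382
Eligible share of unknowns = 0.6260 × 267 = 167.14
Denom = 1382 + 167.14 = 1549.14
REF2 = 284 / 1549.14 = 0.1833

18.3%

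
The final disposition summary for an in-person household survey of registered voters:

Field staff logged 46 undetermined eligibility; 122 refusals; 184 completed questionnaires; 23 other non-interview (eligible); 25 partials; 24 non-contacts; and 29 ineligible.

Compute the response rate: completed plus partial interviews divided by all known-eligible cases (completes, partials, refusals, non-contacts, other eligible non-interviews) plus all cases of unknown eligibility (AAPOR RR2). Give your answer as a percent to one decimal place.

49.3%

Numerator = 184 + 25 = 209
Denom = 184 + 25 + 122 + 24 + 23 + 46 = 424
RR2 = 209 / 424 = 0.4929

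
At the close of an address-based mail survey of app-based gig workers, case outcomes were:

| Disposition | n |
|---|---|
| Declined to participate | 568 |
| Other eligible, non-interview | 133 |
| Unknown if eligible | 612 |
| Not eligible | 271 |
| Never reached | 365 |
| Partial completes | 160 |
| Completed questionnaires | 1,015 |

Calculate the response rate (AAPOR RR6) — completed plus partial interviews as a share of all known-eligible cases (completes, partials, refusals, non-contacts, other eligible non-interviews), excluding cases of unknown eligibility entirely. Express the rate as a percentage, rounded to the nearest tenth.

Num → 1015 + 160 = 1175
Base → 1015 + 160 + 568 + 365 + 133 = 2241
RR6 = 1175 / 2241 = 0.5243

52.4%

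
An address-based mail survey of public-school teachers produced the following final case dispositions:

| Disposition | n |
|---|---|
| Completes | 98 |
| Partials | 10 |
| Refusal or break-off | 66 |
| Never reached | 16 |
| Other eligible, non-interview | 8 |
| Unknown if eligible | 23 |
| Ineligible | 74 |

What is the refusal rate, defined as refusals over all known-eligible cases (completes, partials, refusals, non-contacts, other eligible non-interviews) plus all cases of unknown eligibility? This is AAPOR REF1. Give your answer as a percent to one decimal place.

29.9%

Numerator = 66
Base = 98 + 10 + 66 + 16 + 8 + 23 = 221
REF1 = 66 / 221 = 0.2986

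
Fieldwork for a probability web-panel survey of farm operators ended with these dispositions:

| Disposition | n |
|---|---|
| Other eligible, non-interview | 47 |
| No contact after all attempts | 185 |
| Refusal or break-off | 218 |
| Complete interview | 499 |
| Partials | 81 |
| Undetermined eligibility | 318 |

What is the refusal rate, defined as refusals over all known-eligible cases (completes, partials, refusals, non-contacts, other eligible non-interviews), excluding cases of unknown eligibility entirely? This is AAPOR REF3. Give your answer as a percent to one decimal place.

Numerator: 218
Denom: 499 + 81 + 218 + 185 + 47 = 1030
REF3 = 218 / 1030 = 0.2117

21.2%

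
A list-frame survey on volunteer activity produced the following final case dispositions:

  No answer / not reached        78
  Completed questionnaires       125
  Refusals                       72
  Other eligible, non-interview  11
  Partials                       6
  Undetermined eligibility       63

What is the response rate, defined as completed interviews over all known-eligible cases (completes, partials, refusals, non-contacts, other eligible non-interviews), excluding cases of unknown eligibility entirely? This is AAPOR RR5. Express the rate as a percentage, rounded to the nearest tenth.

Numerator = 125
Denominator = 125 + 6 + 72 + 78 + 11 = 292
RR5 = 125 / 292 = 0.4281

42.8%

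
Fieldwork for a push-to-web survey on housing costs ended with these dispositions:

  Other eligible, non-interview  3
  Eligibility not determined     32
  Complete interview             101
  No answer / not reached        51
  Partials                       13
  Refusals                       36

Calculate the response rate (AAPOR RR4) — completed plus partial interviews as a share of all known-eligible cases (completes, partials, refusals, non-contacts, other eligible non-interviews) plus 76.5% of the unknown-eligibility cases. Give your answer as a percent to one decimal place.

Numerator = 101 + 13 = 114
Known eligible = 101 + 13 + 36 + 51 + 3 = 204
e × U = 0.7650 × 32 = 24.48
Denominator = 204 + 24.48 = 228.48
RR4 = 114 / 228.48 = 0.4989

49.9%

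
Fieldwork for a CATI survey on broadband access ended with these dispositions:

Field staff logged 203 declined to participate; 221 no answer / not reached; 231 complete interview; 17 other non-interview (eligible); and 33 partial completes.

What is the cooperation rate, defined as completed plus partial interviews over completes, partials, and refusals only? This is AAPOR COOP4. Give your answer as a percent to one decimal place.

56.5%

Numerator = 231 + 33 = 264
Denom = 231 + 33 + 203 = 467
COOP4 = 264 / 467 = 0.5653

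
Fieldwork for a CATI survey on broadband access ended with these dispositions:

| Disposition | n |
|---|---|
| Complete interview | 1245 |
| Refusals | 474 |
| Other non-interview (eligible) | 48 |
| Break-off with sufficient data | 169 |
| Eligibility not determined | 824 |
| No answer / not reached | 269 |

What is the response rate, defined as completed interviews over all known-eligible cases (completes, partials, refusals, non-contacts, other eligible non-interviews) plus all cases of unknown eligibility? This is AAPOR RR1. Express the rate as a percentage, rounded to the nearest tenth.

41.1%

Top: 1245
Denom: 1245 + 169 + 474 + 269 + 48 + 824 = 3029
RR1 = 1245 / 3029 = 0.4110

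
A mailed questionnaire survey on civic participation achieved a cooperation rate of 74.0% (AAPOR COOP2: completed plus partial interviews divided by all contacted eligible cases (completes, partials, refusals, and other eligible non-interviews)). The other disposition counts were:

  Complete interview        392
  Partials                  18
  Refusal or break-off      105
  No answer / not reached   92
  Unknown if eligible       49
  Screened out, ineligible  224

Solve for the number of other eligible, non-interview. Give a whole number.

39

Top → 392 + 18 = 410
COOP2 = 410 / D = 0.740
D = 410 / 0.740 = 554.1
Rest of base = 515
other eligible, non-interview = 554.1 − 515 ≈ 39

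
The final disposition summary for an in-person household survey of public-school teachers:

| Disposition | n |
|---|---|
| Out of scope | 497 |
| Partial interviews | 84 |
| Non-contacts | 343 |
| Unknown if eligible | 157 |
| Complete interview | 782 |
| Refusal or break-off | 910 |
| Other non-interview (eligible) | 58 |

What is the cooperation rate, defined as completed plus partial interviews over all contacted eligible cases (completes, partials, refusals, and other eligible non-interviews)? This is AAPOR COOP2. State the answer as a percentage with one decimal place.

47.2%

Numerator: 782 + 84 = 866
Denom: 782 + 84 + 910 + 58 = 1834
COOP2 = 866 / 1834 = 0.4722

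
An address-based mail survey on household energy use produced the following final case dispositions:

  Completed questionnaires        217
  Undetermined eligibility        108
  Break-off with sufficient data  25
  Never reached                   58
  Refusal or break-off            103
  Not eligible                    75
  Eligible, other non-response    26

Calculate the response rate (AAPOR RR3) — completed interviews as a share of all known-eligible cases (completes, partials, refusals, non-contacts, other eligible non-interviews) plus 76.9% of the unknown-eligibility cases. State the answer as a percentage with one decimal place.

42.4%

Numerator: 217
Eligible (known): 217 + 25 + 103 + 58 + 26 = 429
Eligible share of unknowns: 0.7690 × 108 = 83.05
Denom: 429 + 83.05 = 512.05
RR3 = 217 / 512.05 = 0.4238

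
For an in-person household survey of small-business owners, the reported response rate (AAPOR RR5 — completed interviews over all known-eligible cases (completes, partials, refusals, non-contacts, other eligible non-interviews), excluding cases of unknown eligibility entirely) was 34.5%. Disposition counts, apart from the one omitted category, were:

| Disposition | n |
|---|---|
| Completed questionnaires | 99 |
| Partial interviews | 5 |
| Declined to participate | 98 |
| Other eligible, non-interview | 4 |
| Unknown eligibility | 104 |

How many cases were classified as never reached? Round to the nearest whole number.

81

RR5 = 99 / D = 0.345
D = 99 / 0.345 = 287.0
Remaining denominator categories sum to 206
never reached = 287.0 − 206 ≈ 81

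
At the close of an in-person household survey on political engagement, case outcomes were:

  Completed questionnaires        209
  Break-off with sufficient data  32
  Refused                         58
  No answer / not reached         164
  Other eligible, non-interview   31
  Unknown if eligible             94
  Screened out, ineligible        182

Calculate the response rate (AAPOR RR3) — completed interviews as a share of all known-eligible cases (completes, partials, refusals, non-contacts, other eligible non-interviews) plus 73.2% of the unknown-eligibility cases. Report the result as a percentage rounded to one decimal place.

37.1%

Num = 209
Eligible (known) = 209 + 32 + 58 + 164 + 31 = 494
Estimated eligible among unknowns = 0.7320 × 94 = 68.81
Denominator = 494 + 68.81 = 562.81
RR3 = 209 / 562.81 = 0.3714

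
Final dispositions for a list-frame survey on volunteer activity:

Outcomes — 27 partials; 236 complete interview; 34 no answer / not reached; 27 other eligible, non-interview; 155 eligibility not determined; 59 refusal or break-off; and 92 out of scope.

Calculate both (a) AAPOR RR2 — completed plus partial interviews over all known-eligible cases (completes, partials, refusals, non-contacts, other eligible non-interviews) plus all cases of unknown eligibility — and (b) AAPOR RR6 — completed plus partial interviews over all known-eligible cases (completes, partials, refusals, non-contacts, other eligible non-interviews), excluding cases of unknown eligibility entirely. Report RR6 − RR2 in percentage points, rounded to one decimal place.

19.8

Num = 236 + 27 = 263
Denominator = 236 + 27 + 59 + 34 + 27 + 155 = 538
RR2 = 263 / 538 = 0.4888
Denominator = 236 + 27 + 59 + 34 + 27 = 383
RR6 = 263 / 383 = 0.6867
Difference = 68.67 − 48.88 = 19.79 percentage points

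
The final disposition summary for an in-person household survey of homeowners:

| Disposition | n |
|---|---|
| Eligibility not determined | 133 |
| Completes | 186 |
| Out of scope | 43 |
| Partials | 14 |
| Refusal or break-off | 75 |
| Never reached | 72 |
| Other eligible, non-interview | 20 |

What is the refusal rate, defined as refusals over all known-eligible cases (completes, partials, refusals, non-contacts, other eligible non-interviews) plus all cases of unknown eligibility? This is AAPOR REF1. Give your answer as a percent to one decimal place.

15.0%

Num → 75
Denom → 186 + 14 + 75 + 72 + 20 + 133 = 500
REF1 = 75 / 500 = 0.1500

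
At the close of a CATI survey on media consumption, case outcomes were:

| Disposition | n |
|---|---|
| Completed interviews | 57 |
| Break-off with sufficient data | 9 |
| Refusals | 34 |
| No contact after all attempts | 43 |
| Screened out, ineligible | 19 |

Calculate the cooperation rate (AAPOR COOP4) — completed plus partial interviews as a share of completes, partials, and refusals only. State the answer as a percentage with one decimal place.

Top → 57 + 9 = 66
Base → 57 + 9 + 34 = 100
COOP4 = 66 / 100 = 0.6600

66.0%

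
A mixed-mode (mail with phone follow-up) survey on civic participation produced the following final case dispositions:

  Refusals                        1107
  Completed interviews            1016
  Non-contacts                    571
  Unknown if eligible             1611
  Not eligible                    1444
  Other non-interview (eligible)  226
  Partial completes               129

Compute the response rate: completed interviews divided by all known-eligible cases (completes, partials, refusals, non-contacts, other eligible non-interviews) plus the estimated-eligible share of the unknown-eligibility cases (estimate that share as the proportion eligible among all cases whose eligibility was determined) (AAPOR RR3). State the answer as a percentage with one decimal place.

24.5%

Num = 1016
Determined eligible = 1016 + 129 + 1107 + 571 + 226 = 3049
e = 3049 / (3049 + 1444) = 3049 / 4493 = 0.6786
Eligible share of unknowns = 0.6786 × 1611 = 1093.22
Denom = 3049 + 1093.22 = 4142.22
RR3 = 1016 / 4142.22 = 0.2453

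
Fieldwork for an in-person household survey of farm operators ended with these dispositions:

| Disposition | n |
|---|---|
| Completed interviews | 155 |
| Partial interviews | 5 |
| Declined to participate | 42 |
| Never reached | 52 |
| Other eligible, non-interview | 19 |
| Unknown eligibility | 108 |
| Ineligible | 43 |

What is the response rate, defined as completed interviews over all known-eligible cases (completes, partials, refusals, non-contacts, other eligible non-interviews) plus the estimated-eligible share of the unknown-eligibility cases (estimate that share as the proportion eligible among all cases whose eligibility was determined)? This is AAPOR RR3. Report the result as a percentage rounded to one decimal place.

Num: 155
Known eligible: 155 + 5 + 42 + 52 + 19 = 273
e = 273 / (273 + 43) = 273 / 316 = 0.8639
Eligible share of unknowns: 0.8639 × 108 = 93.30
Denom: 273 + 93.30 = 366.30
RR3 = 155 / 366.30 = 0.4232

42.3%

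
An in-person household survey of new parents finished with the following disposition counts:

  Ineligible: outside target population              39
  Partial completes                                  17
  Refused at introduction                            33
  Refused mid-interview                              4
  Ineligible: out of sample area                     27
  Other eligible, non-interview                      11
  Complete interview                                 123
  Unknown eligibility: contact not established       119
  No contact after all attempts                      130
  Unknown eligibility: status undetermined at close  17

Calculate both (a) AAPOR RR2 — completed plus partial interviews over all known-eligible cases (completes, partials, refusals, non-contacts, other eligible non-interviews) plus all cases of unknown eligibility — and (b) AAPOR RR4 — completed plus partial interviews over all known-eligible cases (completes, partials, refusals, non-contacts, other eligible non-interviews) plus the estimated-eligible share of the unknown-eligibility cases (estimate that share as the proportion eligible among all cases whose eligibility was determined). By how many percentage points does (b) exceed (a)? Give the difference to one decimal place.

Refusals = 33 + 4 = 37
Eligibility not determined = 119 + 17 = 136
Not eligible = 39 + 27 = 66
Top = 123 + 17 = 140
Denominator = 123 + 17 + 37 + 130 + 11 + 136 = 454
RR2 = 140 / 454 = 0.3084
Eligible (known) = 123 + 17 + 37 + 130 + 11 = 318
e = 318 / (318 + 66) = 318 / 384 = 0.8281
Estimated eligible among unknowns = 0.8281 × 136 = 112.62
Denominator = 318 + 112.62 = 430.62
RR4 = 140 / 430.62 = 0.3251
Difference = 32.51 − 30.84 = 1.67 percentage points

1.7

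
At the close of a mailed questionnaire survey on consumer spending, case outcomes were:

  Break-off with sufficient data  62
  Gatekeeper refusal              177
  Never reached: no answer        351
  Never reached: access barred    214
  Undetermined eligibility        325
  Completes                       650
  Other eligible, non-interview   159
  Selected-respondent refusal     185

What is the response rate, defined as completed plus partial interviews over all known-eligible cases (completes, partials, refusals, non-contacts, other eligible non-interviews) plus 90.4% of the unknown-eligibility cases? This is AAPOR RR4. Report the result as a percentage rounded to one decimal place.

34.0%

Refused = 177 + 185 = 362
No contact after all attempts = 351 + 214 = 565
Num: 650 + 62 = 712
Eligible (known): 650 + 62 + 362 + 565 + 159 = 1798
e × U: 0.9040 × 325 = 293.80
Denominator: 1798 + 293.80 = 2091.80
RR4 = 712 / 2091.80 = 0.3404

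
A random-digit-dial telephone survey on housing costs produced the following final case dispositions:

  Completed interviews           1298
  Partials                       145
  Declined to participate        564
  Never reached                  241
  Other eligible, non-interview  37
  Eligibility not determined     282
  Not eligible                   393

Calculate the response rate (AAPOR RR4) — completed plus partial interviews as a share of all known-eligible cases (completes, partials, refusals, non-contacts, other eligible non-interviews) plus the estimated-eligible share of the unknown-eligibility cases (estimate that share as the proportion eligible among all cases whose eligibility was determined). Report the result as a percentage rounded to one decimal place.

Top = 1298 + 145 = 1443
Known eligible = 1298 + 145 + 564 + 241 + 37 = 2285
e = 2285 / (2285 + 393) = 2285 / 2678 = 0.8532
Eligible share of unknowns = 0.8532 × 282 = 240.60
Denominator = 2285 + 240.60 = 2525.60
RR4 = 1443 / 2525.60 = 0.5713

57.1%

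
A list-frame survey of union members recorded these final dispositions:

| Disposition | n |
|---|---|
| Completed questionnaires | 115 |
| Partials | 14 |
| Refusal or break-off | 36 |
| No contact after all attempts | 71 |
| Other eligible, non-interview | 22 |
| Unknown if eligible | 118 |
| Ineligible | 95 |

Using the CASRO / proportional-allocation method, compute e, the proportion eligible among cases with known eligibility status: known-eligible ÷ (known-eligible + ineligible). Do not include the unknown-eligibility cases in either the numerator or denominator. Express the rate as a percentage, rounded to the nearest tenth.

73.1%

Known eligible → 115 + 14 + 36 + 71 + 22 = 258
e = 258 / (258 + 95) = 258 / 353 = 0.7309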